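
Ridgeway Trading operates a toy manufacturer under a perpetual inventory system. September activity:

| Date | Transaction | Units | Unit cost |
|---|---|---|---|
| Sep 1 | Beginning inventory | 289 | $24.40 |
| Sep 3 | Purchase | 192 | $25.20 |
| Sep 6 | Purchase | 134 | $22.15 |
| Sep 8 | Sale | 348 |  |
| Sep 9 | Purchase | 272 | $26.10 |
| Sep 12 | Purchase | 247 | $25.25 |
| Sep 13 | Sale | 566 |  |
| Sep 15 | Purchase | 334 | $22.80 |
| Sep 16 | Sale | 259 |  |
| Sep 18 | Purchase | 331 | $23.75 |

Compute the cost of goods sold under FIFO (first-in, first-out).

COGS = $29,083.25

Sep 8, 348 sold [FIFO — oldest first]: 289 @ $24.40 + 59 @ $25.20 = $8,538.40
Sep 13, 566 sold [FIFO — oldest first]: 133 @ $25.20 + 134 @ $22.15 + 272 @ $26.10 + 27 @ $25.25 = $14,100.65
Sep 16, 259 sold [FIFO — oldest first]: 220 @ $25.25 + 39 @ $22.80 = $6,444.20
Total COGS = $8,538.40 + $14,100.65 + $6,444.20 = $29,083.25
Ending inventory: 295 @ $22.80 + 331 @ $23.75 = $14,587.25
Check: goods available $43,670.50 = COGS $29,083.25 + ending $14,587.25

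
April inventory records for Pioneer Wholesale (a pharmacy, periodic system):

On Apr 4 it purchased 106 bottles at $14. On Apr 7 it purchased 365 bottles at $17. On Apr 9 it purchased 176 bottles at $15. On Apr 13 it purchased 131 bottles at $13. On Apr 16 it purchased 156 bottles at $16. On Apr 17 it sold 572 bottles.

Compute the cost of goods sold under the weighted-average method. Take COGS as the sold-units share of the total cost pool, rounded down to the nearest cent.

Apr 17, sell 572: 572/934 × $14,528.00 → $8,897.23
Ending inventory (cost pool remaining) = $5,630.77

COGS = $8,897.23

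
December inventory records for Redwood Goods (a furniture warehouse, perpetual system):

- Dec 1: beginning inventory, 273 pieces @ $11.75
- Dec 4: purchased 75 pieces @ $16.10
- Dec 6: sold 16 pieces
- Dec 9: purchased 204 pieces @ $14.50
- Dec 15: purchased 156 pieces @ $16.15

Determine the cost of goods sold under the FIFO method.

COGS = $188.00

Dec 6, 16 sold [FIFO — oldest first]: 16 @ $11.75 = $188.00
Ending inventory: 257 @ $11.75 + 75 @ $16.10 + 204 @ $14.50 + 156 @ $16.15 = $9,704.65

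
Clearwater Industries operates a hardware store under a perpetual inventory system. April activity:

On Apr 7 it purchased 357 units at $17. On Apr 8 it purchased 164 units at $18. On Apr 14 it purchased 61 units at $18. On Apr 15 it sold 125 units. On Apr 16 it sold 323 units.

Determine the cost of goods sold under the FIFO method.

COGS = $7,707

Apr 15, 125 sold [FIFO — oldest first]: 125 @ $17 = $2,125
Apr 16, 323 sold [FIFO — oldest first]: 232 @ $17 + 91 @ $18 = $5,582
Total COGS = $2,125 + $5,582 = $7,707
Ending inventory: 73 @ $18 + 61 @ $18 = $2,412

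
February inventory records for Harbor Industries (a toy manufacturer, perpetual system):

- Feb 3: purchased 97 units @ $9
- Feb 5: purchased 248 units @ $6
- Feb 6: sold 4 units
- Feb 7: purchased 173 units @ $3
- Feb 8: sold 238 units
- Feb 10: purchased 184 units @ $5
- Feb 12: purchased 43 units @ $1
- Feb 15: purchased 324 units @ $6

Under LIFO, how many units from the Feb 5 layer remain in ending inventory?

179

Feb 6, 4 sold [LIFO — newest first]: 4 @ $6 = $24
Feb 8, 238 sold [LIFO — newest first]: 173 @ $3 + 65 @ $6 = $909
Total COGS = $24 + $909 = $933
Ending inventory: 97 @ $9 + 179 @ $6 + 184 @ $5 + 43 @ $1 + 324 @ $6 = $4,854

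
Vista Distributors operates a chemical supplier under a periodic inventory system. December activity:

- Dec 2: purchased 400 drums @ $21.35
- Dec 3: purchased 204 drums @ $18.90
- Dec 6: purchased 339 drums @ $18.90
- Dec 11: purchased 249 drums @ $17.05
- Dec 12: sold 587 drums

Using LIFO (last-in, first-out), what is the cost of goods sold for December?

COGS = $10,633.65

Dec 12, 587 sold [LIFO — newest first]: 249 @ $17.05 + 338 @ $18.90 = $10,633.65
Ending inventory: 400 @ $21.35 + 204 @ $18.90 + 1 @ $18.90 = $12,414.50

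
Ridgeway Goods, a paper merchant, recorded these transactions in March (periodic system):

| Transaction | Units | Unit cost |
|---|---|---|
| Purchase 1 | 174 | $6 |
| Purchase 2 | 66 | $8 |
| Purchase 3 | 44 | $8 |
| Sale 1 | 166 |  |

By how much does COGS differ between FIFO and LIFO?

FIFO COGS: 166 @ $6 = $996
LIFO COGS: 44 @ $8 + 66 @ $8 + 56 @ $6 = $1,216
Difference = |$996 − $1,216| = $220

$220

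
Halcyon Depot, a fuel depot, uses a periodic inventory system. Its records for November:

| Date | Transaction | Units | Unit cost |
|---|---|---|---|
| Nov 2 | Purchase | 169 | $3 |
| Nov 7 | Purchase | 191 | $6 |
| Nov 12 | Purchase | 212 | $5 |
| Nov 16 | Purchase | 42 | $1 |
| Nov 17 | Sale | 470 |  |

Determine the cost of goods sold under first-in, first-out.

Nov 17, 470 sold [FIFO — oldest first]: 169 @ $3 + 191 @ $6 + 110 @ $5 = $2,203
Ending inventory: 102 @ $5 + 42 @ $1 = $552

COGS = $2,203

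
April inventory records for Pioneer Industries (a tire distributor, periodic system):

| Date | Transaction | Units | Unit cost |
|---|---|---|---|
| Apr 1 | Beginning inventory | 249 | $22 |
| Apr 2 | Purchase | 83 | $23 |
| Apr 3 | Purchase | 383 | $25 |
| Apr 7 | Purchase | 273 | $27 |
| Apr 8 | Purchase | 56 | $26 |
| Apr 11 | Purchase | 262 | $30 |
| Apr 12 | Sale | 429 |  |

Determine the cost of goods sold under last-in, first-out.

Apr 12, 429 sold [LIFO — newest first]: 262 @ $30 + 56 @ $26 + 111 @ $27 = $12,313
Ending inventory: 249 @ $22 + 83 @ $23 + 383 @ $25 + 162 @ $27 = $21,336
Check: goods available $33,649 = COGS $12,313 + ending $21,336

COGS = $12,313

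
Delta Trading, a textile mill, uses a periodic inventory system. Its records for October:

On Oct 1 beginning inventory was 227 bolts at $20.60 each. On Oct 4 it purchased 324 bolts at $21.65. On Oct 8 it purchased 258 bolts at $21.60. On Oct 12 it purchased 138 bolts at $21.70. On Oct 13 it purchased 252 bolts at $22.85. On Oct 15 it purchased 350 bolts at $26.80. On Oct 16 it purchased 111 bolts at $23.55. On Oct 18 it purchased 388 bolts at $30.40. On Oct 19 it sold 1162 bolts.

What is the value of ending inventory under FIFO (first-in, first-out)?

Oct 19, 1162 sold [FIFO — oldest first]: 227 @ $20.60 + 324 @ $21.65 + 258 @ $21.60 + 138 @ $21.70 + 215 @ $22.85 = $25,170.95
Ending inventory: 37 @ $22.85 + 350 @ $26.80 + 111 @ $23.55 + 388 @ $30.40 = $24,634.70
Check: goods available $49,805.65 = COGS $25,170.95 + ending $24,634.70

Ending inventory = $24,634.70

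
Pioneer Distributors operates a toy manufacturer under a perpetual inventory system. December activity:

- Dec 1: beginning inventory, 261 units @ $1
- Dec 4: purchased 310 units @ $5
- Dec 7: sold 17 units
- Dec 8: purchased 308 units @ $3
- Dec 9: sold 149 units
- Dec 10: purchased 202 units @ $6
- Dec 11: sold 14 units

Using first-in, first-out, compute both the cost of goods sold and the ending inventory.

Dec 7, 17 sold [FIFO — oldest first]: 17 @ $1 = $17
Dec 9, 149 sold [FIFO — oldest first]: 149 @ $1 = $149
Dec 11, 14 sold [FIFO — oldest first]: 14 @ $1 = $14
Total COGS = $17 + $149 + $14 = $180
Ending inventory: 81 @ $1 + 310 @ $5 + 308 @ $3 + 202 @ $6 = $3,767
Check: goods available $3,947 = COGS $180 + ending $3,767

COGS = $180; ending inventory = $3,767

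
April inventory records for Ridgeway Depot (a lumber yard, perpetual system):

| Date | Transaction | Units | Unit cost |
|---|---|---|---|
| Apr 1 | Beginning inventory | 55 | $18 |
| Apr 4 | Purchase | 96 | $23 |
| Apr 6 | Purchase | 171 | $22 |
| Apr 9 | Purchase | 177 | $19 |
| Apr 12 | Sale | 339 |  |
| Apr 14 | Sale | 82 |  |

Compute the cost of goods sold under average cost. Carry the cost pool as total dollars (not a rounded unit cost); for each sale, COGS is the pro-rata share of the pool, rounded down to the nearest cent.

After Apr 1: 55 on hand, pool $990.00 (≈ $18.0000 each)
After Apr 4: 151 on hand, pool $3,198.00 (≈ $21.1788 each)
After Apr 6: 322 on hand, pool $6,960.00 (≈ $21.6149 each)
After Apr 9: 499 on hand, pool $10,323.00 (≈ $20.6874 each)
Apr 12, sell 339: 339/499 × $10,323.00 → $7,013.02
Apr 14, sell 82: 82/160 × $3,309.98 → $1,696.36
Total COGS = $7,013.02 + $1,696.36 = $8,709.38
Ending inventory (cost pool remaining) = $1,613.62

COGS = $8,709.38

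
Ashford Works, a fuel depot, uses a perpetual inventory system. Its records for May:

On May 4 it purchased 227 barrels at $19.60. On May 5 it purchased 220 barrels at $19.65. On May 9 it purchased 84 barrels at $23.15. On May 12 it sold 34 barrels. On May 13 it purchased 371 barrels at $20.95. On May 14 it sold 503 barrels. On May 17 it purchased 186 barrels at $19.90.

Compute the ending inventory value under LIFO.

Ending inventory = $10,862.30

May 12, 34 sold [LIFO — newest first]: 34 @ $23.15 = $787.10
May 14, 503 sold [LIFO — newest first]: 371 @ $20.95 + 50 @ $23.15 + 82 @ $19.65 = $10,541.25
Total COGS = $787.10 + $10,541.25 = $11,328.35
Ending inventory: 227 @ $19.60 + 138 @ $19.65 + 186 @ $19.90 = $10,862.30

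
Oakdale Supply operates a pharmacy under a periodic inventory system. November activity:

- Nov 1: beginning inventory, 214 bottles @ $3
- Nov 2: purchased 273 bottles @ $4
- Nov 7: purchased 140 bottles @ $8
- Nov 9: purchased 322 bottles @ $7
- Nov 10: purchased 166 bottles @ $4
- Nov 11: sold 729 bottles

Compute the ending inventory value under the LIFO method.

Ending inventory = $1,330

Nov 11, 729 sold [LIFO — newest first]: 166 @ $4 + 322 @ $7 + 140 @ $8 + 101 @ $4 = $4,442
Ending inventory: 214 @ $3 + 172 @ $4 = $1,330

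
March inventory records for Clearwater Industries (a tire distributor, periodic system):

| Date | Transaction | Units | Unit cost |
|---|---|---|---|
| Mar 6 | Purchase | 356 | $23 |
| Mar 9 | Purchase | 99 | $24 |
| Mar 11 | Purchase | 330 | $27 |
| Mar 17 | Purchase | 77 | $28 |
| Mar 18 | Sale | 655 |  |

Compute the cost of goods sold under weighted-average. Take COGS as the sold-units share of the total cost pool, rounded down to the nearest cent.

COGS = $16,435.78

Mar 18, sell 655: 655/862 × $21,630.00 → $16,435.78
Ending inventory (cost pool remaining) = $5,194.22
Check: goods available $21,630.00 = COGS $16,435.78 + ending $5,194.22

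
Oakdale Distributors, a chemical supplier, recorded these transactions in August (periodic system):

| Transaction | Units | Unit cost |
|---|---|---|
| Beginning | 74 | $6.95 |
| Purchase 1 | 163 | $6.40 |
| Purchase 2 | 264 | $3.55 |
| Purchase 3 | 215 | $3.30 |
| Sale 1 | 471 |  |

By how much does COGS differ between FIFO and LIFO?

FIFO COGS: 74 @ $6.95 + 163 @ $6.40 + 234 @ $3.55 = $2,388.20
LIFO COGS: 215 @ $3.30 + 256 @ $3.55 = $1,618.30
Difference = |$2,388.20 − $1,618.30| = $769.90

$769.90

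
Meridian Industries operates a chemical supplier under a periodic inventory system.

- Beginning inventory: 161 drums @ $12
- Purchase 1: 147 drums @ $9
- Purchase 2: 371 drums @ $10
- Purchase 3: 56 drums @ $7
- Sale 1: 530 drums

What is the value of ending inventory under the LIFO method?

Sale 1 (530) [LIFO — newest first]: 56 @ $7 + 371 @ $10 + 103 @ $9 = $5,029
Ending inventory: 161 @ $12 + 44 @ $9 = $2,328
Check: goods available $7,357 = COGS $5,029 + ending $2,328

Ending inventory = $2,328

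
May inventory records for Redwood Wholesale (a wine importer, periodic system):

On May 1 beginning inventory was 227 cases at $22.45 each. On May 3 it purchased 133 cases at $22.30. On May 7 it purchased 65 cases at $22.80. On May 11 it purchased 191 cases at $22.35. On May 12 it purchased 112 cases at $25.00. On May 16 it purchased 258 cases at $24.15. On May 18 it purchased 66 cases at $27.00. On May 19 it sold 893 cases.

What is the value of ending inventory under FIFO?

May 19, 893 sold [FIFO — oldest first]: 227 @ $22.45 + 133 @ $22.30 + 65 @ $22.80 + 191 @ $22.35 + 112 @ $25.00 + 165 @ $24.15 = $20,597.65
Ending inventory: 93 @ $24.15 + 66 @ $27.00 = $4,027.95
Check: goods available $24,625.60 = COGS $20,597.65 + ending $4,027.95

Ending inventory = $4,027.95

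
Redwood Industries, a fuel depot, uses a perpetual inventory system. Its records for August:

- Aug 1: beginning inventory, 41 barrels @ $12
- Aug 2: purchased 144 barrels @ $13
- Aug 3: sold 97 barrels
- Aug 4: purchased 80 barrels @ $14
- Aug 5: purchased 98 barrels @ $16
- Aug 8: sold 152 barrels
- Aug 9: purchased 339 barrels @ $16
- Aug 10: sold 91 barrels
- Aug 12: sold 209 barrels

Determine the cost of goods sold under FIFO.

COGS = $8,028

Aug 3, 97 sold [FIFO — oldest first]: 41 @ $12 + 56 @ $13 = $1,220
Aug 8, 152 sold [FIFO — oldest first]: 88 @ $13 + 64 @ $14 = $2,040
Aug 10, 91 sold [FIFO — oldest first]: 16 @ $14 + 75 @ $16 = $1,424
Aug 12, 209 sold [FIFO — oldest first]: 23 @ $16 + 186 @ $16 = $3,344
Total COGS = $1,220 + $2,040 + $1,424 + $3,344 = $8,028
Ending inventory: 153 @ $16 = $2,448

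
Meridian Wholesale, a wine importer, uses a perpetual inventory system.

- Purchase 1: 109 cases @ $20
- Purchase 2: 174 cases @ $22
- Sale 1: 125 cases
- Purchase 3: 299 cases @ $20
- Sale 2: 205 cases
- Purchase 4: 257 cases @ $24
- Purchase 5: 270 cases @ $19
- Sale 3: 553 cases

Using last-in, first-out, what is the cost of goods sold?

Sale 1 (125) [LIFO — newest first]: 125 @ $22 = $2,750
Sale 2 (205) [LIFO — newest first]: 205 @ $20 = $4,100
Sale 3 (553) [LIFO — newest first]: 270 @ $19 + 257 @ $24 + 26 @ $20 = $11,818
Total COGS = $2,750 + $4,100 + $11,818 = $18,668
Ending inventory: 109 @ $20 + 49 @ $22 + 68 @ $20 = $4,618

COGS = $18,668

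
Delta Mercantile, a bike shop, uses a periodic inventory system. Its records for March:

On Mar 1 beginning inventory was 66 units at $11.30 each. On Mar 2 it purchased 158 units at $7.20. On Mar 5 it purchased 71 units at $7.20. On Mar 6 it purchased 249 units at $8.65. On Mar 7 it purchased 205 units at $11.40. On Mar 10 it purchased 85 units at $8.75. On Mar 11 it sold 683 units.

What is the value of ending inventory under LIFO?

Mar 11, 683 sold [LIFO — newest first]: 85 @ $8.75 + 205 @ $11.40 + 249 @ $8.65 + 71 @ $7.20 + 73 @ $7.20 = $6,271.40
Ending inventory: 66 @ $11.30 + 85 @ $7.20 = $1,357.80
Check: goods available $7,629.20 = COGS $6,271.40 + ending $1,357.80

Ending inventory = $1,357.80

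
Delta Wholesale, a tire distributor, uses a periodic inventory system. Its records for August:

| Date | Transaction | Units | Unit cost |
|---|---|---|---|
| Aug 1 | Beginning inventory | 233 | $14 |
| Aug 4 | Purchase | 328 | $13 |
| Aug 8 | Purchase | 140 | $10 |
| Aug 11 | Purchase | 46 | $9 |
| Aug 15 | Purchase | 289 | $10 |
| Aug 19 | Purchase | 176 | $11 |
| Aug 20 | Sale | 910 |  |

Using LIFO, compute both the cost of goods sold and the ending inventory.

Aug 20, 910 sold [LIFO — newest first]: 176 @ $11 + 289 @ $10 + 46 @ $9 + 140 @ $10 + 259 @ $13 = $10,007
Ending inventory: 233 @ $14 + 69 @ $13 = $4,159
Check: goods available $14,166 = COGS $10,007 + ending $4,159

COGS = $10,007; ending inventory = $4,159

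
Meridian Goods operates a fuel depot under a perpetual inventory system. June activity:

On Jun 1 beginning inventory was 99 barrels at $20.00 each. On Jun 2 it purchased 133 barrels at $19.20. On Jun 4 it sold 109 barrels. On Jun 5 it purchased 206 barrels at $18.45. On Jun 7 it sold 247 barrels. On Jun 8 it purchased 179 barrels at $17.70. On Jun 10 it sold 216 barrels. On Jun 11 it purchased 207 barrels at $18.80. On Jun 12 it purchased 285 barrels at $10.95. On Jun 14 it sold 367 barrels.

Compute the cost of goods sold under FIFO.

Jun 4, 109 sold [FIFO — oldest first]: 99 @ $20.00 + 10 @ $19.20 = $2,172.00
Jun 7, 247 sold [FIFO — oldest first]: 123 @ $19.20 + 124 @ $18.45 = $4,649.40
Jun 10, 216 sold [FIFO — oldest first]: 82 @ $18.45 + 134 @ $17.70 = $3,884.70
Jun 14, 367 sold [FIFO — oldest first]: 45 @ $17.70 + 207 @ $18.80 + 115 @ $10.95 = $5,947.35
Total COGS = $2,172.00 + $4,649.40 + $3,884.70 + $5,947.35 = $16,653.45
Ending inventory: 170 @ $10.95 = $1,861.50

COGS = $16,653.45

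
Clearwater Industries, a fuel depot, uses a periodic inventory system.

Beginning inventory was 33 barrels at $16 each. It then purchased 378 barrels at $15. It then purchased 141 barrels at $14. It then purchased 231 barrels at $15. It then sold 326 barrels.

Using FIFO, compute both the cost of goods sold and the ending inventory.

COGS = $4,923; ending inventory = $6,714

Sale 1 (326) [FIFO — oldest first]: 33 @ $16 + 293 @ $15 = $4,923
Ending inventory: 85 @ $15 + 141 @ $14 + 231 @ $15 = $6,714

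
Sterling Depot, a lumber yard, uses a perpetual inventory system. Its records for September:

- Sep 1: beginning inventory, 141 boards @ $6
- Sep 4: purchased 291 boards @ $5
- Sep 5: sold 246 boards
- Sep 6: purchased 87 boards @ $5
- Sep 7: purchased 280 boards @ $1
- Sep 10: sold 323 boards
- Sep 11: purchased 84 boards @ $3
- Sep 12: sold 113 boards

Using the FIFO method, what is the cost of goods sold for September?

COGS = $2,899

Sep 5, 246 sold [FIFO — oldest first]: 141 @ $6 + 105 @ $5 = $1,371
Sep 10, 323 sold [FIFO — oldest first]: 186 @ $5 + 87 @ $5 + 50 @ $1 = $1,415
Sep 12, 113 sold [FIFO — oldest first]: 113 @ $1 = $113
Total COGS = $1,371 + $1,415 + $113 = $2,899
Ending inventory: 117 @ $1 + 84 @ $3 = $369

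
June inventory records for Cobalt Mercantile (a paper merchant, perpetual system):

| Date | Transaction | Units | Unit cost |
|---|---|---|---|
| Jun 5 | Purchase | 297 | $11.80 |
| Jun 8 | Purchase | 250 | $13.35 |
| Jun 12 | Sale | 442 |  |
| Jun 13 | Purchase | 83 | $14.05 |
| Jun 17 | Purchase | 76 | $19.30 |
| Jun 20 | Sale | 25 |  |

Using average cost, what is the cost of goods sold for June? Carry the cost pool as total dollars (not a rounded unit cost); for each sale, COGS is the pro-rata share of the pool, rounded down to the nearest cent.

After Jun 5: 297 on hand, pool $3,504.60 (≈ $11.8000 each)
After Jun 8: 547 on hand, pool $6,842.10 (≈ $12.5084 each)
Jun 12, sell 442: 442/547 × $6,842.10 → $5,528.71
After Jun 13: 188 on hand, pool $2,479.54 (≈ $13.1890 each)
After Jun 17: 264 on hand, pool $3,946.34 (≈ $14.9483 each)
Jun 20, sell 25: 25/264 × $3,946.34 → $373.70
Total COGS = $5,528.71 + $373.70 = $5,902.41
Ending inventory (cost pool remaining) = $3,572.64
Check: goods available $9,475.05 = COGS $5,902.41 + ending $3,572.64

COGS = $5,902.41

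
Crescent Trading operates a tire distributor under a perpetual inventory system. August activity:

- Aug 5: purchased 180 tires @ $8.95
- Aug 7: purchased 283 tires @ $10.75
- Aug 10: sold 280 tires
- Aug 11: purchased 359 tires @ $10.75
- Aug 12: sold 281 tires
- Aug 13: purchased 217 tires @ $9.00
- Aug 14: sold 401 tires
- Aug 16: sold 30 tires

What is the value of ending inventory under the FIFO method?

Aug 10, 280 sold [FIFO — oldest first]: 180 @ $8.95 + 100 @ $10.75 = $2,686.00
Aug 12, 281 sold [FIFO — oldest first]: 183 @ $10.75 + 98 @ $10.75 = $3,020.75
Aug 14, 401 sold [FIFO — oldest first]: 261 @ $10.75 + 140 @ $9.00 = $4,065.75
Aug 16, 30 sold [FIFO — oldest first]: 30 @ $9.00 = $270.00
Total COGS = $2,686.00 + $3,020.75 + $4,065.75 + $270.00 = $10,042.50
Ending inventory: 47 @ $9.00 = $423.00
Check: goods available $10,465.50 = COGS $10,042.50 + ending $423.00

Ending inventory = $423.00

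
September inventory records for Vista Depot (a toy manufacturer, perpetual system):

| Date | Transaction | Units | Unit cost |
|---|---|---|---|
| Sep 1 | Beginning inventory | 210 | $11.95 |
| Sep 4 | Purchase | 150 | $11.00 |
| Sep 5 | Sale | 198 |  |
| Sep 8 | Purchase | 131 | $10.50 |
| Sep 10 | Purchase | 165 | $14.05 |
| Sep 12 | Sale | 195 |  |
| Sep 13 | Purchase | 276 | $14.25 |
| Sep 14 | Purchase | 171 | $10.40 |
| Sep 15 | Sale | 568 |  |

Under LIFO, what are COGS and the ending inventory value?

Sep 5, 198 sold [LIFO — newest first]: 150 @ $11.00 + 48 @ $11.95 = $2,223.60
Sep 12, 195 sold [LIFO — newest first]: 165 @ $14.05 + 30 @ $10.50 = $2,633.25
Sep 15, 568 sold [LIFO — newest first]: 171 @ $10.40 + 276 @ $14.25 + 101 @ $10.50 + 20 @ $11.95 = $7,010.90
Total COGS = $2,223.60 + $2,633.25 + $7,010.90 = $11,867.75
Ending inventory: 142 @ $11.95 = $1,696.90

COGS = $11,867.75; ending inventory = $1,696.90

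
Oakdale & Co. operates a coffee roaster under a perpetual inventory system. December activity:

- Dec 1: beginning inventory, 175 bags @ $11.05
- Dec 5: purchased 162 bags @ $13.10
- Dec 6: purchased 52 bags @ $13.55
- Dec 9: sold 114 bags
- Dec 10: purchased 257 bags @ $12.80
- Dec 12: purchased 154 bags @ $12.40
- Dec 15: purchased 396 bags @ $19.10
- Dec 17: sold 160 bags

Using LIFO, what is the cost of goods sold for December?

Dec 9, 114 sold [LIFO — newest first]: 52 @ $13.55 + 62 @ $13.10 = $1,516.80
Dec 17, 160 sold [LIFO — newest first]: 160 @ $19.10 = $3,056.00
Total COGS = $1,516.80 + $3,056.00 = $4,572.80
Ending inventory: 175 @ $11.05 + 100 @ $13.10 + 257 @ $12.80 + 154 @ $12.40 + 236 @ $19.10 = $12,950.55

COGS = $4,572.80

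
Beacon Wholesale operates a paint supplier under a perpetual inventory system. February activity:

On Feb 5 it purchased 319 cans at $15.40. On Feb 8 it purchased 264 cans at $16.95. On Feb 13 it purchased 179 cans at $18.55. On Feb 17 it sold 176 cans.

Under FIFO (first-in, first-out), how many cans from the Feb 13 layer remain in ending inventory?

Feb 17, 176 sold [FIFO — oldest first]: 176 @ $15.40 = $2,710.40
Ending inventory: 143 @ $15.40 + 264 @ $16.95 + 179 @ $18.55 = $9,997.45
Check: goods available $12,707.85 = COGS $2,710.40 + ending $9,997.45

179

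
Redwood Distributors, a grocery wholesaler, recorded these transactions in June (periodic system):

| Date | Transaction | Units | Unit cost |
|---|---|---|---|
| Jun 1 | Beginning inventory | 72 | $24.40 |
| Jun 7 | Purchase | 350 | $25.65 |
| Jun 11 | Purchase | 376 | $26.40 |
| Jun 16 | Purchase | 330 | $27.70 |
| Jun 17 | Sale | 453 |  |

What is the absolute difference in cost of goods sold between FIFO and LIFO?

FIFO COGS: 72 @ $24.40 + 350 @ $25.65 + 31 @ $26.40 = $11,552.70
LIFO COGS: 330 @ $27.70 + 123 @ $26.40 = $12,388.20
Difference = |$11,552.70 − $12,388.20| = $835.50

$835.50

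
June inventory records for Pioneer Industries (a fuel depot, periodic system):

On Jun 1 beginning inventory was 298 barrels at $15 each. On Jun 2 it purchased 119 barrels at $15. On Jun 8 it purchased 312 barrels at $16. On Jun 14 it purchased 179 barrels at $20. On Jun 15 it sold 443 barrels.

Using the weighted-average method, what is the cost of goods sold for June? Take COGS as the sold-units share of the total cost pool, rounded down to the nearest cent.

COGS = $7,233.87

Jun 15, sell 443: 443/908 × $14,827.00 → $7,233.87
Ending inventory (cost pool remaining) = $7,593.13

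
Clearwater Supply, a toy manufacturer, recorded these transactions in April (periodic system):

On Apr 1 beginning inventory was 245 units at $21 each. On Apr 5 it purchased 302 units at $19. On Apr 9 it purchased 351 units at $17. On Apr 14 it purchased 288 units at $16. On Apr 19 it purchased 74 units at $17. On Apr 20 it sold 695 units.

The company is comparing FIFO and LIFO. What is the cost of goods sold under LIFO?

COGS = $11,527

FIFO COGS: 245 @ $21 + 302 @ $19 + 148 @ $17 = $13,399
LIFO COGS: 74 @ $17 + 288 @ $16 + 333 @ $17 = $11,527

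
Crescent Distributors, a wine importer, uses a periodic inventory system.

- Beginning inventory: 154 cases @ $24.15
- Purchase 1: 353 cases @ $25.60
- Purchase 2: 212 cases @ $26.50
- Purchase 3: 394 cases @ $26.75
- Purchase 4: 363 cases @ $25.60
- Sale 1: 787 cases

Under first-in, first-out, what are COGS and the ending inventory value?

COGS = $20,192.90; ending inventory = $18,013.30

Sale 1 (787) [FIFO — oldest first]: 154 @ $24.15 + 353 @ $25.60 + 212 @ $26.50 + 68 @ $26.75 = $20,192.90
Ending inventory: 326 @ $26.75 + 363 @ $25.60 = $18,013.30
Check: goods available $38,206.20 = COGS $20,192.90 + ending $18,013.30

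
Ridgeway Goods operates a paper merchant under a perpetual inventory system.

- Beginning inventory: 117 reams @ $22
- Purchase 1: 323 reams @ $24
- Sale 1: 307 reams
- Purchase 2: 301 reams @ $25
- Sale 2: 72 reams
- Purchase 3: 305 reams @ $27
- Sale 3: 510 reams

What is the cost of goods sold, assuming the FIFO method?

COGS = $21,847

Sale 1 (307) [FIFO — oldest first]: 117 @ $22 + 190 @ $24 = $7,134
Sale 2 (72) [FIFO — oldest first]: 72 @ $24 = $1,728
Sale 3 (510) [FIFO — oldest first]: 61 @ $24 + 301 @ $25 + 148 @ $27 = $12,985
Total COGS = $7,134 + $1,728 + $12,985 = $21,847
Ending inventory: 157 @ $27 = $4,239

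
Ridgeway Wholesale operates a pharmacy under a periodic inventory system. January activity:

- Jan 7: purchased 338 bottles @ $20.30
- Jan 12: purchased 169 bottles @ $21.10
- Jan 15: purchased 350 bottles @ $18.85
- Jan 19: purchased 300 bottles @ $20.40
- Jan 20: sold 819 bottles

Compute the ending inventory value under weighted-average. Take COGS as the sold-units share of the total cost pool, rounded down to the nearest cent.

Jan 20, sell 819: 819/1157 × $23,144.80 → $16,383.39
Ending inventory (cost pool remaining) = $6,761.41
Check: goods available $23,144.80 = COGS $16,383.39 + ending $6,761.41

Ending inventory = $6,761.41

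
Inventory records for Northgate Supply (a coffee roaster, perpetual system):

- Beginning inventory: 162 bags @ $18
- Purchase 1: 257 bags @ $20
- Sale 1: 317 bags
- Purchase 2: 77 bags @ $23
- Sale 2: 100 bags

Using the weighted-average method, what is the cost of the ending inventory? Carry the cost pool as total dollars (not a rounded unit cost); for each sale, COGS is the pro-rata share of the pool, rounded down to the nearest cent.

After Beginning: 162 on hand, pool $2,916.00 (≈ $18.0000 each)
After Purchase 1: 419 on hand, pool $8,056.00 (≈ $19.2267 each)
Sale 1, sell 317: 317/419 × $8,056.00 → $6,094.87
After Purchase 2: 179 on hand, pool $3,732.13 (≈ $20.8499 each)
Sale 2, sell 100: 100/179 × $3,732.13 → $2,084.98
Total COGS = $6,094.87 + $2,084.98 = $8,179.85
Ending inventory (cost pool remaining) = $1,647.15
Check: goods available $9,827.00 = COGS $8,179.85 + ending $1,647.15

Ending inventory = $1,647.15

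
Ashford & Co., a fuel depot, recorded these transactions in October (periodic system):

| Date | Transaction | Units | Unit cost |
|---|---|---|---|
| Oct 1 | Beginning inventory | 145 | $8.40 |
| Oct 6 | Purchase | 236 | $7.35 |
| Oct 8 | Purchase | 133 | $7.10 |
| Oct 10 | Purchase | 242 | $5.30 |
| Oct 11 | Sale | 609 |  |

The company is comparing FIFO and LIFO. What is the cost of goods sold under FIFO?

FIFO COGS: 145 @ $8.40 + 236 @ $7.35 + 133 @ $7.10 + 95 @ $5.30 = $4,400.40
LIFO COGS: 242 @ $5.30 + 133 @ $7.10 + 234 @ $7.35 = $3,946.80

COGS = $4,400.40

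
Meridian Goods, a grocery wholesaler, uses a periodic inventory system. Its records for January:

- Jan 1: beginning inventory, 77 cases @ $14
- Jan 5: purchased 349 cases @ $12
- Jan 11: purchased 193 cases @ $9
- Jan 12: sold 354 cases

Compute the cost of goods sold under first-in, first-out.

COGS = $4,402

Jan 12, 354 sold [FIFO — oldest first]: 77 @ $14 + 277 @ $12 = $4,402
Ending inventory: 72 @ $12 + 193 @ $9 = $2,601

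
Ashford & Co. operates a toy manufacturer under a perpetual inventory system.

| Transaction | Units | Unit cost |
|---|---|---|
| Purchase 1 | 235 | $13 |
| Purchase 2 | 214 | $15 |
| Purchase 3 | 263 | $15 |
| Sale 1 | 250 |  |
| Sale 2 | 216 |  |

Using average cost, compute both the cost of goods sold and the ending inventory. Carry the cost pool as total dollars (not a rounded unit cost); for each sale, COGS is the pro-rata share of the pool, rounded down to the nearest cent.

After Purchase 1: 235 on hand, pool $3,055.00 (≈ $13.0000 each)
After Purchase 2: 449 on hand, pool $6,265.00 (≈ $13.9532 each)
After Purchase 3: 712 on hand, pool $10,210.00 (≈ $14.3399 each)
Sale 1, sell 250: 250/712 × $10,210.00 → $3,584.97
Sale 2, sell 216: 216/462 × $6,625.03 → $3,097.41
Total COGS = $3,584.97 + $3,097.41 = $6,682.38
Ending inventory (cost pool remaining) = $3,527.62

COGS = $6,682.38; ending inventory = $3,527.62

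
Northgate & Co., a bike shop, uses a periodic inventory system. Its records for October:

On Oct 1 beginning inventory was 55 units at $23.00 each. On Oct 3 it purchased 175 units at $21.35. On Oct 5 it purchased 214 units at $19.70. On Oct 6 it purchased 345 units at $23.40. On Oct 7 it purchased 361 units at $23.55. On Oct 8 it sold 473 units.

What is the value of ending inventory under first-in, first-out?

Oct 8, 473 sold [FIFO — oldest first]: 55 @ $23.00 + 175 @ $21.35 + 214 @ $19.70 + 29 @ $23.40 = $9,895.65
Ending inventory: 316 @ $23.40 + 361 @ $23.55 = $15,895.95

Ending inventory = $15,895.95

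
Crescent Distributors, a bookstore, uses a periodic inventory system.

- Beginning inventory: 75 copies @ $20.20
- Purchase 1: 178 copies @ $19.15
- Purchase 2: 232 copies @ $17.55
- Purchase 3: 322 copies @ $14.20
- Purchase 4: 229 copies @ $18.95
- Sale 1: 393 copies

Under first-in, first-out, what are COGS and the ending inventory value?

COGS = $7,380.70; ending inventory = $10,526.55

Sale 1 (393) [FIFO — oldest first]: 75 @ $20.20 + 178 @ $19.15 + 140 @ $17.55 = $7,380.70
Ending inventory: 92 @ $17.55 + 322 @ $14.20 + 229 @ $18.95 = $10,526.55
Check: goods available $17,907.25 = COGS $7,380.70 + ending $10,526.55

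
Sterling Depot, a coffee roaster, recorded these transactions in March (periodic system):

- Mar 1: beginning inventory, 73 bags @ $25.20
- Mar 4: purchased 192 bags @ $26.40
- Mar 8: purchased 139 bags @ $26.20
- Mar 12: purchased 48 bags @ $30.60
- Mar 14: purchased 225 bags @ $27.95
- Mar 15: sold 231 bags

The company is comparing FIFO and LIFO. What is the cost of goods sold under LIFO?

FIFO COGS: 73 @ $25.20 + 158 @ $26.40 = $6,010.80
LIFO COGS: 225 @ $27.95 + 6 @ $30.60 = $6,472.35

COGS = $6,472.35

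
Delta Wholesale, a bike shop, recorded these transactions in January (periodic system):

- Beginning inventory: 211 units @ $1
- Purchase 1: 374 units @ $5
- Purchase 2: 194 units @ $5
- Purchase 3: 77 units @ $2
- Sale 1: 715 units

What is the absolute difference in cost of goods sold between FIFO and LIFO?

FIFO COGS: 211 @ $1 + 374 @ $5 + 130 @ $5 = $2,731
LIFO COGS: 77 @ $2 + 194 @ $5 + 374 @ $5 + 70 @ $1 = $3,064
Difference = |$2,731 − $3,064| = $333

$333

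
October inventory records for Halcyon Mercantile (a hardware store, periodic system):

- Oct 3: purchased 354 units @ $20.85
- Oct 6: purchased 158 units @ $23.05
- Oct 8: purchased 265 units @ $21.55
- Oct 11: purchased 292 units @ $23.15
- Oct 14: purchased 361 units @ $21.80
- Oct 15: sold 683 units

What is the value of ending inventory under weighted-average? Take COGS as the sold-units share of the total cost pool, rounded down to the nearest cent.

Oct 15, sell 683: 683/1430 × $31,363.15 → $14,979.74
Ending inventory (cost pool remaining) = $16,383.41

Ending inventory = $16,383.41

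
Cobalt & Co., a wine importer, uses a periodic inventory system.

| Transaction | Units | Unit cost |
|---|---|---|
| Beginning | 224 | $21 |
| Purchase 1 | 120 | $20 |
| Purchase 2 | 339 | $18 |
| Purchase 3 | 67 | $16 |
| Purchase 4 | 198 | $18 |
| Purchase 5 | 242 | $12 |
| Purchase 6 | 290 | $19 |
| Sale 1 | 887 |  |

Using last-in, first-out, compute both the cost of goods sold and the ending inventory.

COGS = $14,670; ending inventory = $11,586

Sale 1 (887) [LIFO — newest first]: 290 @ $19 + 242 @ $12 + 198 @ $18 + 67 @ $16 + 90 @ $18 = $14,670
Ending inventory: 224 @ $21 + 120 @ $20 + 249 @ $18 = $11,586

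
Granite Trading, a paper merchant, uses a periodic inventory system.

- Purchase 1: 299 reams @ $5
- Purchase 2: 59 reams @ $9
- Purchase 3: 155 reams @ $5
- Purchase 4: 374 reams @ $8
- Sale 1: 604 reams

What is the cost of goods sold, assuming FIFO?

Sale 1 (604) [FIFO — oldest first]: 299 @ $5 + 59 @ $9 + 155 @ $5 + 91 @ $8 = $3,529
Ending inventory: 283 @ $8 = $2,264

COGS = $3,529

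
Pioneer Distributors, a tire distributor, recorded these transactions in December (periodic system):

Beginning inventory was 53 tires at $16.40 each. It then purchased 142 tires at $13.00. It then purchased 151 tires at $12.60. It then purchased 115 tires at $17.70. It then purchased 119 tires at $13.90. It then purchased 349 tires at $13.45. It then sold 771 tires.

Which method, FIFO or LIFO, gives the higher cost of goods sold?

FIFO COGS: 53 @ $16.40 + 142 @ $13.00 + 151 @ $12.60 + 115 @ $17.70 + 119 @ $13.90 + 191 @ $13.45 = $10,876.35
LIFO COGS: 349 @ $13.45 + 119 @ $13.90 + 115 @ $17.70 + 151 @ $12.60 + 37 @ $13.00 = $10,767.25

FIFO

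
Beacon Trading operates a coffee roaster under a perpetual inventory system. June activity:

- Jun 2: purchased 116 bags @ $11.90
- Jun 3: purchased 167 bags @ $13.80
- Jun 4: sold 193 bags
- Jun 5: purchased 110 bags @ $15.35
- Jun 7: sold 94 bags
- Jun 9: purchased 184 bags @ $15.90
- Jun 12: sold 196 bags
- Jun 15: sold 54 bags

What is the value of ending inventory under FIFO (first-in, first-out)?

Ending inventory = $636.00

Jun 4, 193 sold [FIFO — oldest first]: 116 @ $11.90 + 77 @ $13.80 = $2,443.00
Jun 7, 94 sold [FIFO — oldest first]: 90 @ $13.80 + 4 @ $15.35 = $1,303.40
Jun 12, 196 sold [FIFO — oldest first]: 106 @ $15.35 + 90 @ $15.90 = $3,058.10
Jun 15, 54 sold [FIFO — oldest first]: 54 @ $15.90 = $858.60
Total COGS = $2,443.00 + $1,303.40 + $3,058.10 + $858.60 = $7,663.10
Ending inventory: 40 @ $15.90 = $636.00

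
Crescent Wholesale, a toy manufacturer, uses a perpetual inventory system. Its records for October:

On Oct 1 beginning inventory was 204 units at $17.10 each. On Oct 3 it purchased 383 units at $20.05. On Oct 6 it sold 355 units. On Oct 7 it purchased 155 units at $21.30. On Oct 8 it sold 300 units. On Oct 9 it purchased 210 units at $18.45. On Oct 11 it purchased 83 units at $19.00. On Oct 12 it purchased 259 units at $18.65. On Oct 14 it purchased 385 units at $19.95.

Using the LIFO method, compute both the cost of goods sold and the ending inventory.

COGS = $12,981.35; ending inventory = $19,450.30

Oct 6, 355 sold [LIFO — newest first]: 355 @ $20.05 = $7,117.75
Oct 8, 300 sold [LIFO — newest first]: 155 @ $21.30 + 28 @ $20.05 + 117 @ $17.10 = $5,863.60
Total COGS = $7,117.75 + $5,863.60 = $12,981.35
Ending inventory: 87 @ $17.10 + 210 @ $18.45 + 83 @ $19.00 + 259 @ $18.65 + 385 @ $19.95 = $19,450.30
Check: goods available $32,431.65 = COGS $12,981.35 + ending $19,450.30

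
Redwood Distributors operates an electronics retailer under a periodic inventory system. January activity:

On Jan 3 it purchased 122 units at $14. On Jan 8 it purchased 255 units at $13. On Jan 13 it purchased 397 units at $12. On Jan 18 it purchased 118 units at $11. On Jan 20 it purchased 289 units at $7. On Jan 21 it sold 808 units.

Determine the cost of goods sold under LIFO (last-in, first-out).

Jan 21, 808 sold [LIFO — newest first]: 289 @ $7 + 118 @ $11 + 397 @ $12 + 4 @ $13 = $8,137
Ending inventory: 122 @ $14 + 251 @ $13 = $4,971
Check: goods available $13,108 = COGS $8,137 + ending $4,971

COGS = $8,137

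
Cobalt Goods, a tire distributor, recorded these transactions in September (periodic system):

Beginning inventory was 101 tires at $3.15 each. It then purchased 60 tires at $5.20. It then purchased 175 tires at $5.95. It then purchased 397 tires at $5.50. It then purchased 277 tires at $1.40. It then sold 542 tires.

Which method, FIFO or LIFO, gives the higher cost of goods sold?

FIFO

FIFO COGS: 101 @ $3.15 + 60 @ $5.20 + 175 @ $5.95 + 206 @ $5.50 = $2,804.40
LIFO COGS: 277 @ $1.40 + 265 @ $5.50 = $1,845.30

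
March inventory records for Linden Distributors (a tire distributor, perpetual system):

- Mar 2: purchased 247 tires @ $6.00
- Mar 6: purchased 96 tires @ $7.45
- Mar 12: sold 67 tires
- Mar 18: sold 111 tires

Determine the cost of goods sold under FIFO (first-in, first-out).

Mar 12, 67 sold [FIFO — oldest first]: 67 @ $6.00 = $402.00
Mar 18, 111 sold [FIFO — oldest first]: 111 @ $6.00 = $666.00
Total COGS = $402.00 + $666.00 = $1,068.00
Ending inventory: 69 @ $6.00 + 96 @ $7.45 = $1,129.20
Check: goods available $2,197.20 = COGS $1,068.00 + ending $1,129.20

COGS = $1,068.00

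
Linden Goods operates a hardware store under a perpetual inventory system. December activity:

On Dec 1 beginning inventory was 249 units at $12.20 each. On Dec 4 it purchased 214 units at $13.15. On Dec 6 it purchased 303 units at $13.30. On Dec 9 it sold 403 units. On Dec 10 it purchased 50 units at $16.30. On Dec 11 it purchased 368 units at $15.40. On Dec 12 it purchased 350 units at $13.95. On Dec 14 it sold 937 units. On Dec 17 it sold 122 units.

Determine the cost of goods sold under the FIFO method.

COGS = $20,242.10

Dec 9, 403 sold [FIFO — oldest first]: 249 @ $12.20 + 154 @ $13.15 = $5,062.90
Dec 14, 937 sold [FIFO — oldest first]: 60 @ $13.15 + 303 @ $13.30 + 50 @ $16.30 + 368 @ $15.40 + 156 @ $13.95 = $13,477.30
Dec 17, 122 sold [FIFO — oldest first]: 122 @ $13.95 = $1,701.90
Total COGS = $5,062.90 + $13,477.30 + $1,701.90 = $20,242.10
Ending inventory: 72 @ $13.95 = $1,004.40
Check: goods available $21,246.50 = COGS $20,242.10 + ending $1,004.40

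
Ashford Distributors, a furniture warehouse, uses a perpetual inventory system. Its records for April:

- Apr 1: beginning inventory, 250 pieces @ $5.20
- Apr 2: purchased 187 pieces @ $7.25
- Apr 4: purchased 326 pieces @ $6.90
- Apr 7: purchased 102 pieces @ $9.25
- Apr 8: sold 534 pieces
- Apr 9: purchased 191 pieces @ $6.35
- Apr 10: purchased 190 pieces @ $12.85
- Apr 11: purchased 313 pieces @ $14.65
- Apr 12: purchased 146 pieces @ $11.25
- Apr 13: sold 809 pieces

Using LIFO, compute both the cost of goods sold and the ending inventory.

Apr 8, 534 sold [LIFO — newest first]: 102 @ $9.25 + 326 @ $6.90 + 106 @ $7.25 = $3,961.40
Apr 13, 809 sold [LIFO — newest first]: 146 @ $11.25 + 313 @ $14.65 + 190 @ $12.85 + 160 @ $6.35 = $9,685.45
Total COGS = $3,961.40 + $9,685.45 = $13,646.85
Ending inventory: 250 @ $5.20 + 81 @ $7.25 + 31 @ $6.35 = $2,084.10

COGS = $13,646.85; ending inventory = $2,084.10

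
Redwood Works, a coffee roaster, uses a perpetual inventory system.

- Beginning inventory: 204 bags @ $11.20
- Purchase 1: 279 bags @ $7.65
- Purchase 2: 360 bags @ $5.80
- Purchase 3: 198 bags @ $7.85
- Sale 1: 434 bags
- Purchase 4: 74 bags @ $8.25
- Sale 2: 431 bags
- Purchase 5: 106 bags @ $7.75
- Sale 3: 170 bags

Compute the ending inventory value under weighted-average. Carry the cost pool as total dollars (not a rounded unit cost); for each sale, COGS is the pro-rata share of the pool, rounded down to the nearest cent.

Ending inventory = $1,447.90

After Beginning: 204 on hand, pool $2,284.80 (≈ $11.2000 each)
After Purchase 1: 483 on hand, pool $4,419.15 (≈ $9.1494 each)
After Purchase 2: 843 on hand, pool $6,507.15 (≈ $7.7190 each)
After Purchase 3: 1041 on hand, pool $8,061.45 (≈ $7.7439 each)
Sale 1, sell 434: 434/1041 × $8,061.45 → $3,360.87
After Purchase 4: 681 on hand, pool $5,311.08 (≈ $7.7989 each)
Sale 2, sell 431: 431/681 × $5,311.08 → $3,361.34
After Purchase 5: 356 on hand, pool $2,771.24 (≈ $7.7844 each)
Sale 3, sell 170: 170/356 × $2,771.24 → $1,323.34
Total COGS = $3,360.87 + $3,361.34 + $1,323.34 = $8,045.55
Ending inventory (cost pool remaining) = $1,447.90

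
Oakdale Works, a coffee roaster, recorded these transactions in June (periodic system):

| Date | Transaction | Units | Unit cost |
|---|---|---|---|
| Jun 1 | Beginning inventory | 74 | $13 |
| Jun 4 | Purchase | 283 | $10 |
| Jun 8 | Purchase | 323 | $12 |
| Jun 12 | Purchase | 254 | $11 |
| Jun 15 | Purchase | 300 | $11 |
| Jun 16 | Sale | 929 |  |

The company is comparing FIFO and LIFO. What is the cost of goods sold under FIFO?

FIFO COGS: 74 @ $13 + 283 @ $10 + 323 @ $12 + 249 @ $11 = $10,407
LIFO COGS: 300 @ $11 + 254 @ $11 + 323 @ $12 + 52 @ $10 = $10,490

COGS = $10,407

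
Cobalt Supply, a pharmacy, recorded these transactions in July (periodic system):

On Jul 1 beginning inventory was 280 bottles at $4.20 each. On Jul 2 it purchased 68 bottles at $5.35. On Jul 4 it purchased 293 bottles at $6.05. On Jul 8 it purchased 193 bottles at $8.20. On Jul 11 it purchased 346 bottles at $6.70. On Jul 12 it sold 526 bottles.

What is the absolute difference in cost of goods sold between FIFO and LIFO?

$1,177.50

FIFO COGS: 280 @ $4.20 + 68 @ $5.35 + 178 @ $6.05 = $2,616.70
LIFO COGS: 346 @ $6.70 + 180 @ $8.20 = $3,794.20
Difference = |$2,616.70 − $3,794.20| = $1,177.50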